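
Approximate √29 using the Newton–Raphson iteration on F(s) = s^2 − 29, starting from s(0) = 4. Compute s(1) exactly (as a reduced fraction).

F'(s) = 2s.
F(4) = −13, F'(4) = 8, so s(1) = 4 − (−13)/8 = 45/8.

45/8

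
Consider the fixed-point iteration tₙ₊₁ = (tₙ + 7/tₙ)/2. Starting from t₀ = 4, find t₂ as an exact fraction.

977/368

t₁ = (4 + 7/4)/2 = 23/8.
t₂ = (23/8 + 7/(23/8))/2 = 977/368.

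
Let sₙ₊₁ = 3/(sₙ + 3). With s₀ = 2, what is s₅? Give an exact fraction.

s₁ = 3/(2 + 3) = 3/5.
s₂ = 3/(3/5 + 3) = 5/6.
s₃ = 3/(5/6 + 3) = 18/23.
s₄ = 3/(18/23 + 3) = 23/29.
s₅ = 3/(23/29 + 3) = 87/110.

87/110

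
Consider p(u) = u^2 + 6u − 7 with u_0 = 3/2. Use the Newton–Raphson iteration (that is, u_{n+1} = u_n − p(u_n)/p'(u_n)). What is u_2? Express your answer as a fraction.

10441/10440

p'(u) = 2u + 6.
p(3/2) = 17/4, p'(3/2) = 9, so u_1 = (3/2) − (17/4)/9 = 37/36.
p(37/36) = 289/1296, p'(37/36) = 145/18, so u_2 = (37/36) − (289/1296)/(145/18) = 10441/10440.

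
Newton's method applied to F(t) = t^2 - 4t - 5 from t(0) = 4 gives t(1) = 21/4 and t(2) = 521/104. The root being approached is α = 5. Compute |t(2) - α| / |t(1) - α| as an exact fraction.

1/26

t(1) - α = 21/4 - 5 = 1/4, so |t(1) - α| = 1/4.
t(2) - α = 521/104 - 5 = 1/104, so |t(2) - α| = 1/104.
Ratio = (1/104) / (1/4) = 1/26.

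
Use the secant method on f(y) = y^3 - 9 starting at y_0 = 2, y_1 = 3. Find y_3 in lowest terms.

1609/777

f(2) = -1, f(3) = 18. y_2 = 3 - 18·(3 - 2)/(18 - (-1)) = 39/19.
f(3) = 18, f(39/19) = -2412/6859. y_3 = (39/19) - (-2412/6859)·((39/19) - 3)/((-2412/6859) - 18) = 1609/777.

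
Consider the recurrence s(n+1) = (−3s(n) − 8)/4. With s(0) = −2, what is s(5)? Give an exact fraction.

s(1) = (−3·(−2) − 8)/4 = −1/2.
s(2) = (−3·(−1/2) − 8)/4 = −13/8.
s(3) = (−3·(−13/8) − 8)/4 = −25/32.
s(4) = (−3·(−25/32) − 8)/4 = −181/128.
s(5) = (−3·(−181/128) − 8)/4 = −481/512.

−481/512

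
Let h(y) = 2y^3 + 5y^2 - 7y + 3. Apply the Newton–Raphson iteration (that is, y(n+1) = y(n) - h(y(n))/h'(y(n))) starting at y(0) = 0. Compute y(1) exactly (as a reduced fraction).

h'(y) = 6y^2 + 10y - 7.
h(0) = 3, h'(0) = -7, so y(1) = 0 - 3/(-7) = 3/7.

3/7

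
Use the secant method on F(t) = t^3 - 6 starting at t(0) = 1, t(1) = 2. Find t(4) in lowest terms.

17817764/9802299

F(1) = -5, F(2) = 2. t(2) = 2 - 2·(2 - 1)/(2 - (-5)) = 12/7.
F(2) = 2, F(12/7) = -330/343. t(3) = (12/7) - (-330/343)·((12/7) - 2)/((-330/343) - 2) = 459/254.
F(12/7) = -330/343, F(459/254) = -1619805/16387064. t(4) = (459/254) - (-1619805/16387064)·((459/254) - (12/7))/((-1619805/16387064) - (-330/343)) = 17817764/9802299.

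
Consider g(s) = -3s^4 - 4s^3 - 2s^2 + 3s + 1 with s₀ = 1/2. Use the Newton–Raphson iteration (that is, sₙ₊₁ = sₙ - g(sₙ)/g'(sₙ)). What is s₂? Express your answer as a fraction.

53929/72608

g'(s) = -12s^3 - 12s^2 - 4s + 3.
g(1/2) = 21/16, g'(1/2) = -7/2, so s₁ = (1/2) - (21/16)/(-7/2) = 7/8.
g(7/8) = -9603/4096, g'(7/8) = -2269/128, so s₂ = (7/8) - (-9603/4096)/(-2269/128) = 53929/72608.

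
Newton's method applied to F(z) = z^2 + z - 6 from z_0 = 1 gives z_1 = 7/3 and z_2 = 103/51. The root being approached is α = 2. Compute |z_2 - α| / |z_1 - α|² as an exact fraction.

z_1 - α = 7/3 - 2 = 1/3, so |z_1 - α| = 1/3.
z_2 - α = 103/51 - 2 = 1/51, so |z_2 - α| = 1/51.
|z_1 - α|² = 1/9.
Ratio = (1/51) / (1/9) = 3/17.

3/17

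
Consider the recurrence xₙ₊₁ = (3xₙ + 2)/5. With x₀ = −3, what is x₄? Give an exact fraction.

x₁ = (3·(−3) + 2)/5 = −7/5.
x₂ = (3·(−7/5) + 2)/5 = −11/25.
x₃ = (3·(−11/25) + 2)/5 = 17/125.
x₄ = (3·(17/125) + 2)/5 = 301/625.

301/625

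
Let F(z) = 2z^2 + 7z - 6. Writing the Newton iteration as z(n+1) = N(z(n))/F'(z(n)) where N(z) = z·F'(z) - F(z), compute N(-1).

F'(z) = 4z + 7.
N(z) = z·F'(z) - F(z) = z·(4z + 7) - (2z^2 + 7z - 6) = 2z^2 + 6.
N(-1) = 8.

8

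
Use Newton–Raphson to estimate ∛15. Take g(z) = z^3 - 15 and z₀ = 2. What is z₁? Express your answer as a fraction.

31/12

g'(z) = 3z^2.
g(2) = -7, g'(2) = 12, so z₁ = 2 - (-7)/12 = 31/12.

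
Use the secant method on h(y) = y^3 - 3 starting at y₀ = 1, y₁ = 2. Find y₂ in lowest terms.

h(1) = -2, h(2) = 5. y₂ = 2 - 5·(2 - 1)/(5 - (-2)) = 9/7.

9/7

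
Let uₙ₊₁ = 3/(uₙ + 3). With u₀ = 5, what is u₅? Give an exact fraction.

132/167

u₁ = 3/(5 + 3) = 3/8.
u₂ = 3/(3/8 + 3) = 8/9.
u₃ = 3/(8/9 + 3) = 27/35.
u₄ = 3/(27/35 + 3) = 35/44.
u₅ = 3/(35/44 + 3) = 132/167.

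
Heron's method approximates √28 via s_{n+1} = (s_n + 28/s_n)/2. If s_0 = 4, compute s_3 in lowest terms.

108497/20504

s_1 = (4 + 28/4)/2 = 11/2.
s_2 = (11/2 + 28/(11/2))/2 = 233/44.
s_3 = (233/44 + 28/(233/44))/2 = 108497/20504.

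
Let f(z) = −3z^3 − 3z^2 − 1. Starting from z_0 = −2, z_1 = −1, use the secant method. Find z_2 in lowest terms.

f(−2) = 11, f(−1) = −1. z_2 = (−1) − (−1)·((−1) − (−2))/((−1) − 11) = −13/12.

−13/12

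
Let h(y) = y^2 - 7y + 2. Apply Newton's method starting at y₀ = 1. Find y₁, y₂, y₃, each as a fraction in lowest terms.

y₁ = 1/5, y₂ = 49/165, y₃ = 52049/174405

h'(y) = 2y - 7.
h(1) = -4, h'(1) = -5, so y₁ = 1 - (-4)/(-5) = 1/5.
h(1/5) = 16/25, h'(1/5) = -33/5, so y₂ = (1/5) - (16/25)/(-33/5) = 49/165.
h(49/165) = 256/27225, h'(49/165) = -1057/165, so y₃ = (49/165) - (256/27225)/(-1057/165) = 52049/174405.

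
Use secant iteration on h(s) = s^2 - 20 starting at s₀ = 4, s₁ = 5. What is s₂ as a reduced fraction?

40/9

h(4) = -4, h(5) = 5. s₂ = 5 - 5·(5 - 4)/(5 - (-4)) = 40/9.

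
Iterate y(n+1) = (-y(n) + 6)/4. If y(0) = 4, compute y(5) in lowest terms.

y(1) = (-4 + 6)/4 = 1/2.
y(2) = (-(1/2) + 6)/4 = 11/8.
y(3) = (-(11/8) + 6)/4 = 37/32.
y(4) = (-(37/32) + 6)/4 = 155/128.
y(5) = (-(155/128) + 6)/4 = 613/512.

613/512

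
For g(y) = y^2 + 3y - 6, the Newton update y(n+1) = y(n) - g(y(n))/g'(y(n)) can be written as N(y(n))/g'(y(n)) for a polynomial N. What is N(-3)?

g'(y) = 2y + 3.
N(y) = y·g'(y) - g(y) = y·(2y + 3) - (y^2 + 3y - 6) = y^2 + 6.
N(-3) = 15.

15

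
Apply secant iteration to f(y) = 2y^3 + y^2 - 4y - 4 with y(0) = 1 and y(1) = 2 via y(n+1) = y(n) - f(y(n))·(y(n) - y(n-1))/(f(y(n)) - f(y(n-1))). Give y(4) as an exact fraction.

f(1) = -5, f(2) = 8. y(2) = 2 - 8·(2 - 1)/(8 - (-5)) = 18/13.
f(2) = 8, f(18/13) = -5080/2197. y(3) = (18/13) - (-5080/2197)·((18/13) - 2)/((-5080/2197) - 8) = 539/354.
f(18/13) = -5080/2197, f(539/354) = -3950335/5545233. y(4) = (539/354) - (-3950335/5545233)·((539/354) - (18/13))/((-3950335/5545233) - (-5080/2197)) = 48621042/30694327.

48621042/30694327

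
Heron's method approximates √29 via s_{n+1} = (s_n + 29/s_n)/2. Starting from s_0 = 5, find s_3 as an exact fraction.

s_1 = (5 + 29/5)/2 = 27/5.
s_2 = (27/5 + 29/(27/5))/2 = 727/135.
s_3 = (727/135 + 29/(727/135))/2 = 528527/98145.

528527/98145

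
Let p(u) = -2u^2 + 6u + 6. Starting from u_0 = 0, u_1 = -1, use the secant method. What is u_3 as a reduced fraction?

-15/19

p(0) = 6, p(-1) = -2. u_2 = (-1) - (-2)·((-1) - 0)/((-2) - 6) = -3/4.
p(-1) = -2, p(-3/4) = 3/8. u_3 = (-3/4) - (3/8)·((-3/4) - (-1))/((3/8) - (-2)) = -15/19.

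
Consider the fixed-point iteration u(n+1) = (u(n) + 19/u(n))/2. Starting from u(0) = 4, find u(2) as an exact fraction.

u(1) = (4 + 19/4)/2 = 35/8.
u(2) = (35/8 + 19/(35/8))/2 = 2441/560.

2441/560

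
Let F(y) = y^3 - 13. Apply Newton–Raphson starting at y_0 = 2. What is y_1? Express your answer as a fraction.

F'(y) = 3y^2.
F(2) = -5, F'(2) = 12, so y_1 = 2 - (-5)/12 = 29/12.

29/12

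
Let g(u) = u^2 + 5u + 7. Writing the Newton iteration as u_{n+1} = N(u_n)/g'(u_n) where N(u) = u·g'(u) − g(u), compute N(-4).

g'(u) = 2u + 5.
N(u) = u·g'(u) − g(u) = u·(2u + 5) − (u^2 + 5u + 7) = u^2 − 7.
N(-4) = 9.

9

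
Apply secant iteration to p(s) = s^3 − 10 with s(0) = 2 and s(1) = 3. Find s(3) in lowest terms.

15250/7129

p(2) = −2, p(3) = 17. s(2) = 3 − 17·(3 − 2)/(17 − (−2)) = 40/19.
p(3) = 17, p(40/19) = −4590/6859. s(3) = (40/19) − (−4590/6859)·((40/19) − 3)/((−4590/6859) − 17) = 15250/7129.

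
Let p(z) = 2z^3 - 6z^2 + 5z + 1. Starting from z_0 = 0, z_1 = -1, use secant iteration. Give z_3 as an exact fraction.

-275/2303

p(0) = 1, p(-1) = -12. z_2 = (-1) - (-12)·((-1) - 0)/((-12) - 1) = -1/13.
p(-1) = -12, p(-1/13) = 1272/2197. z_3 = (-1/13) - (1272/2197)·((-1/13) - (-1))/((1272/2197) - (-12)) = -275/2303.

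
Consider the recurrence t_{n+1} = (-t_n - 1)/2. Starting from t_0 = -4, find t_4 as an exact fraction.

t_1 = (-(-4) - 1)/2 = 3/2.
t_2 = (-(3/2) - 1)/2 = -5/4.
t_3 = (-(-5/4) - 1)/2 = 1/8.
t_4 = (-(1/8) - 1)/2 = -9/16.

-9/16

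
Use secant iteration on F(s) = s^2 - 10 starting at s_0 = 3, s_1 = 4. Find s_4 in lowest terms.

3488/1103

F(3) = -1, F(4) = 6. s_2 = 4 - 6·(4 - 3)/(6 - (-1)) = 22/7.
F(4) = 6, F(22/7) = -6/49. s_3 = (22/7) - (-6/49)·((22/7) - 4)/((-6/49) - 6) = 79/25.
F(22/7) = -6/49, F(79/25) = -9/625. s_4 = (79/25) - (-9/625)·((79/25) - (22/7))/((-9/625) - (-6/49)) = 3488/1103.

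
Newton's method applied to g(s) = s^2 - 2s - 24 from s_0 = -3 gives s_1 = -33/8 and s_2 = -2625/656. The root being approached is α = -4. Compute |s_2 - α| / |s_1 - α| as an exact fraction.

s_1 - α = -33/8 - (-4) = -33/8 + 4 = -1/8, so |s_1 - α| = 1/8.
s_2 - α = -2625/656 - (-4) = -2625/656 + 4 = -1/656, so |s_2 - α| = 1/656.
Ratio = (1/656) / (1/8) = 1/82.

1/82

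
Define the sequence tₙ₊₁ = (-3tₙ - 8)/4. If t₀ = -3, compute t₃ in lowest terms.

t₁ = (-3·(-3) - 8)/4 = 1/4.
t₂ = (-3·(1/4) - 8)/4 = -35/16.
t₃ = (-3·(-35/16) - 8)/4 = -23/64.

-23/64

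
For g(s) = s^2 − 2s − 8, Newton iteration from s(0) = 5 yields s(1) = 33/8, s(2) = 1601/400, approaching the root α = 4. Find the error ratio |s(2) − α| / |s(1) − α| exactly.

s(1) − α = 33/8 − 4 = 1/8, so |s(1) − α| = 1/8.
s(2) − α = 1601/400 − 4 = 1/400, so |s(2) − α| = 1/400.
Ratio = (1/400) / (1/8) = 1/50.

1/50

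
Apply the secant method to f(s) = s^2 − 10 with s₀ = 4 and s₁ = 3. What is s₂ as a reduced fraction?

f(4) = 6, f(3) = −1. s₂ = 3 − (−1)·(3 − 4)/((−1) − 6) = 22/7.

22/7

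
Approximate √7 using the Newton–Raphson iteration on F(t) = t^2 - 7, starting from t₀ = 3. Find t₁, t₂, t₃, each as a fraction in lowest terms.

F'(t) = 2t.
F(3) = 2, F'(3) = 6, so t₁ = 3 - 2/6 = 8/3.
F(8/3) = 1/9, F'(8/3) = 16/3, so t₂ = (8/3) - (1/9)/(16/3) = 127/48.
F(127/48) = 1/2304, F'(127/48) = 127/24, so t₃ = (127/48) - (1/2304)/(127/24) = 32257/12192.

t₁ = 8/3, t₂ = 127/48, t₃ = 32257/12192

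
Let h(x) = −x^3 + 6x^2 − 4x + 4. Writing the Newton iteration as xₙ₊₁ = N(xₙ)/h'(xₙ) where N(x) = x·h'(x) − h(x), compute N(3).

−4

h'(x) = −3x^2 + 12x − 4.
N(x) = x·h'(x) − h(x) = x·(−3x^2 + 12x − 4) − (−x^3 + 6x^2 − 4x + 4) = −2x^3 + 6x^2 − 4.
N(3) = −4.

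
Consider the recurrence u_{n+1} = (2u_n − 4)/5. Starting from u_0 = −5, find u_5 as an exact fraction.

u_1 = (2·(−5) − 4)/5 = −14/5.
u_2 = (2·(−14/5) − 4)/5 = −48/25.
u_3 = (2·(−48/25) − 4)/5 = −196/125.
u_4 = (2·(−196/125) − 4)/5 = −892/625.
u_5 = (2·(−892/625) − 4)/5 = −4284/3125.

−4284/3125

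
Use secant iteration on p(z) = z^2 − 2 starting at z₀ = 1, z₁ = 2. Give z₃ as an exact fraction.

7/5

p(1) = −1, p(2) = 2. z₂ = 2 − 2·(2 − 1)/(2 − (−1)) = 4/3.
p(2) = 2, p(4/3) = −2/9. z₃ = (4/3) − (−2/9)·((4/3) − 2)/((−2/9) − 2) = 7/5.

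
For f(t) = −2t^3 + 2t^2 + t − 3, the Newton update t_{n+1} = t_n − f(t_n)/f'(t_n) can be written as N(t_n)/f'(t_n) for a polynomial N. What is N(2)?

−21

f'(t) = −6t^2 + 4t + 1.
N(t) = t·f'(t) − f(t) = t·(−6t^2 + 4t + 1) − (−2t^3 + 2t^2 + t − 3) = −4t^3 + 2t^2 + 3.
N(2) = −21.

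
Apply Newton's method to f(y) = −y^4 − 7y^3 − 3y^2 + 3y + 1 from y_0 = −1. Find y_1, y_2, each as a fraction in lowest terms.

y_1 = −7/8, y_2 = −17709/21088

f'(y) = −4y^3 − 21y^2 − 6y + 3.
f(−1) = 1, f'(−1) = −8, so y_1 = (−1) − 1/(−8) = −7/8.
f(−7/8) = 743/4096, f'(−7/8) = −659/128, so y_2 = (−7/8) − (743/4096)/(−659/128) = −17709/21088.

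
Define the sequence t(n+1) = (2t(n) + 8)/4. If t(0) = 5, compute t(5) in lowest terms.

129/32

t(1) = (2·5 + 8)/4 = 9/2.
t(2) = (2·(9/2) + 8)/4 = 17/4.
t(3) = (2·(17/4) + 8)/4 = 33/8.
t(4) = (2·(33/8) + 8)/4 = 65/16.
t(5) = (2·(65/16) + 8)/4 = 129/32.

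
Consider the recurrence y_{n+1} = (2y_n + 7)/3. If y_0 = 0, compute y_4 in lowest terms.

y_1 = (2·0 + 7)/3 = 7/3.
y_2 = (2·(7/3) + 7)/3 = 35/9.
y_3 = (2·(35/9) + 7)/3 = 133/27.
y_4 = (2·(133/27) + 7)/3 = 455/81.

455/81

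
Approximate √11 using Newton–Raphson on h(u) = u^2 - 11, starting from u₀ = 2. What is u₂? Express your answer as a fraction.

401/120

h'(u) = 2u.
h(2) = -7, h'(2) = 4, so u₁ = 2 - (-7)/4 = 15/4.
h(15/4) = 49/16, h'(15/4) = 15/2, so u₂ = (15/4) - (49/16)/(15/2) = 401/120.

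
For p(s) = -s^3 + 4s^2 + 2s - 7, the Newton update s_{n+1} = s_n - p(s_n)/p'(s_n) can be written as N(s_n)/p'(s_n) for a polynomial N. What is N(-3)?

p'(s) = -3s^2 + 8s + 2.
N(s) = s·p'(s) - p(s) = s·(-3s^2 + 8s + 2) - (-s^3 + 4s^2 + 2s - 7) = -2s^3 + 4s^2 + 7.
N(-3) = 97.

97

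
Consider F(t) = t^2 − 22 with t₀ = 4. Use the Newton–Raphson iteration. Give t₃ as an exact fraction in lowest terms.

1016657/216752

F'(t) = 2t.
F(4) = −6, F'(4) = 8, so t₁ = 4 − (−6)/8 = 19/4.
F(19/4) = 9/16, F'(19/4) = 19/2, so t₂ = (19/4) − (9/16)/(19/2) = 713/152.
F(713/152) = 81/23104, F'(713/152) = 713/76, so t₃ = (713/152) − (81/23104)/(713/76) = 1016657/216752.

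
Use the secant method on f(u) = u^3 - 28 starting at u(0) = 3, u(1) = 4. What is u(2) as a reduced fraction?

112/37

f(3) = -1, f(4) = 36. u(2) = 4 - 36·(4 - 3)/(36 - (-1)) = 112/37.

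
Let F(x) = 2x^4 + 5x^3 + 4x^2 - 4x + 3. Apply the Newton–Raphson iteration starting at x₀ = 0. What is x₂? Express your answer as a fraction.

687/1768

F'(x) = 8x^3 + 15x^2 + 8x - 4.
F(0) = 3, F'(0) = -4, so x₁ = 0 - 3/(-4) = 3/4.
F(3/4) = 639/128, F'(3/4) = 221/16, so x₂ = (3/4) - (639/128)/(221/16) = 687/1768.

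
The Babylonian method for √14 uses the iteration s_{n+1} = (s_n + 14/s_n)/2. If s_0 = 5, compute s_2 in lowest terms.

s_1 = (5 + 14/5)/2 = 39/10.
s_2 = (39/10 + 14/(39/10))/2 = 2921/780.

2921/780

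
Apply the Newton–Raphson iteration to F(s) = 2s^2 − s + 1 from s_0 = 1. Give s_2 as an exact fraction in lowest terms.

−7/3

F'(s) = 4s − 1.
F(1) = 2, F'(1) = 3, so s_1 = 1 − 2/3 = 1/3.
F(1/3) = 8/9, F'(1/3) = 1/3, so s_2 = (1/3) − (8/9)/(1/3) = −7/3.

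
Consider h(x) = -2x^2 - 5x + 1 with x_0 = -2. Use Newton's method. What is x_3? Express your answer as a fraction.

-771/287

h'(x) = -4x - 5.
h(-2) = 3, h'(-2) = 3, so x_1 = (-2) - 3/3 = -3.
h(-3) = -2, h'(-3) = 7, so x_2 = (-3) - (-2)/7 = -19/7.
h(-19/7) = -8/49, h'(-19/7) = 41/7, so x_3 = (-19/7) - (-8/49)/(41/7) = -771/287.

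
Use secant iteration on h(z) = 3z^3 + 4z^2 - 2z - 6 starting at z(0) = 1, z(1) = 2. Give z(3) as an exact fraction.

h(1) = -1, h(2) = 30. z(2) = 2 - 30·(2 - 1)/(30 - (-1)) = 32/31.
h(2) = 30, h(32/31) = -14970/29791. z(3) = (32/31) - (-14970/29791)·((32/31) - 2)/((-14970/29791) - 30) = 3175/3029.

3175/3029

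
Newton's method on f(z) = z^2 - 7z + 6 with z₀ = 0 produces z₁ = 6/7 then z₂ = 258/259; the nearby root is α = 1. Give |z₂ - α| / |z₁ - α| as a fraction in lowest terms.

1/37

z₁ - α = 6/7 - 1 = -1/7, so |z₁ - α| = 1/7.
z₂ - α = 258/259 - 1 = -1/259, so |z₂ - α| = 1/259.
Ratio = (1/259) / (1/7) = 1/37.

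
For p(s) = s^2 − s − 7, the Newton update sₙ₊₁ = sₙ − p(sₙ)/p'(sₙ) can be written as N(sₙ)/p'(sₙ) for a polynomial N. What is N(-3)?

p'(s) = 2s − 1.
N(s) = s·p'(s) − p(s) = s·(2s − 1) − (s^2 − s − 7) = s^2 + 7.
N(-3) = 16.

16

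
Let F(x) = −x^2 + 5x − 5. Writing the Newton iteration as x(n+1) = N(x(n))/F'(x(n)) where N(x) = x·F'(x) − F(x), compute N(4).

−11

F'(x) = −2x + 5.
N(x) = x·F'(x) − F(x) = x·(−2x + 5) − (−x^2 + 5x − 5) = −x^2 + 5.
N(4) = −11.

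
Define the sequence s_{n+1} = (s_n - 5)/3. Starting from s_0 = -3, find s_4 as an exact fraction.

s_1 = ((-3) - 5)/3 = -8/3.
s_2 = ((-8/3) - 5)/3 = -23/9.
s_3 = ((-23/9) - 5)/3 = -68/27.
s_4 = ((-68/27) - 5)/3 = -203/81.

-203/81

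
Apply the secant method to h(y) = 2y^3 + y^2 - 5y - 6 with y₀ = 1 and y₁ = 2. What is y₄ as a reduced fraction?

961535/532126

h(1) = -8, h(2) = 4. y₂ = 2 - 4·(2 - 1)/(4 - (-8)) = 5/3.
h(2) = 4, h(5/3) = -62/27. y₃ = (5/3) - (-62/27)·((5/3) - 2)/((-62/27) - 4) = 152/85.
h(5/3) = -62/27, h(152/85) = -188294/614125. y₄ = (152/85) - (-188294/614125)·((152/85) - (5/3))/((-188294/614125) - (-62/27)) = 961535/532126.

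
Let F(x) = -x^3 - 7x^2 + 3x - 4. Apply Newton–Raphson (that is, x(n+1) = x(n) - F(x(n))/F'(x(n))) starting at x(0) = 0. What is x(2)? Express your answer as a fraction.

356/567

F'(x) = -3x^2 - 14x + 3.
F(0) = -4, F'(0) = 3, so x(1) = 0 - (-4)/3 = 4/3.
F(4/3) = -400/27, F'(4/3) = -21, so x(2) = (4/3) - (-400/27)/(-21) = 356/567.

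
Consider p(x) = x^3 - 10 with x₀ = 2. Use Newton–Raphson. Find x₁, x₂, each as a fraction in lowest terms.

p'(x) = 3x^2.
p(2) = -2, p'(2) = 12, so x₁ = 2 - (-2)/12 = 13/6.
p(13/6) = 37/216, p'(13/6) = 169/12, so x₂ = (13/6) - (37/216)/(169/12) = 3277/1521.

x₁ = 13/6, x₂ = 3277/1521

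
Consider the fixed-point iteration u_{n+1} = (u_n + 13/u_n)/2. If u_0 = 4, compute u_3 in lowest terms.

u_1 = (4 + 13/4)/2 = 29/8.
u_2 = (29/8 + 13/(29/8))/2 = 1673/464.
u_3 = (1673/464 + 13/(1673/464))/2 = 5597777/1552544.

5597777/1552544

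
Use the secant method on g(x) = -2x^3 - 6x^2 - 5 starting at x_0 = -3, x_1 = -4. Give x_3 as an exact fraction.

g(-3) = -5, g(-4) = 27. x_2 = (-4) - 27·((-4) - (-3))/(27 - (-5)) = -101/32.
g(-4) = 27, g(-101/32) = -30915/16384. x_3 = (-101/32) - (-30915/16384)·((-101/32) - (-4))/((-30915/16384) - 27) = -18764/5843.

-18764/5843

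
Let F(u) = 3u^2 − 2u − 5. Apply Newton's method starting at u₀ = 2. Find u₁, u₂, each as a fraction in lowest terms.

u₁ = 17/10, u₂ = 1367/820

F'(u) = 6u − 2.
F(2) = 3, F'(2) = 10, so u₁ = 2 − 3/10 = 17/10.
F(17/10) = 27/100, F'(17/10) = 41/5, so u₂ = (17/10) − (27/100)/(41/5) = 1367/820.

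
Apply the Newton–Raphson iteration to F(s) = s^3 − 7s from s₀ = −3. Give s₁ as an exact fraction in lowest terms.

−27/10

F'(s) = 3s^2 − 7.
F(−3) = −6, F'(−3) = 20, so s₁ = (−3) − (−6)/20 = −27/10.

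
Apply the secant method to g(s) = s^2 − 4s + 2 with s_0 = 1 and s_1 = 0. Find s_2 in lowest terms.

2/3

g(1) = −1, g(0) = 2. s_2 = 0 − 2·(0 − 1)/(2 − (−1)) = 2/3.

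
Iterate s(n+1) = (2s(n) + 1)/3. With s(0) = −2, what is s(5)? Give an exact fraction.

s(1) = (2·(−2) + 1)/3 = −1.
s(2) = (2·(−1) + 1)/3 = −1/3.
s(3) = (2·(−1/3) + 1)/3 = 1/9.
s(4) = (2·(1/9) + 1)/3 = 11/27.
s(5) = (2·(11/27) + 1)/3 = 49/81.

49/81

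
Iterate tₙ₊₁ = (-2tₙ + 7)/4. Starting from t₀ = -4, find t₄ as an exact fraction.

27/32

t₁ = (-2·(-4) + 7)/4 = 15/4.
t₂ = (-2·(15/4) + 7)/4 = -1/8.
t₃ = (-2·(-1/8) + 7)/4 = 29/16.
t₄ = (-2·(29/16) + 7)/4 = 27/32.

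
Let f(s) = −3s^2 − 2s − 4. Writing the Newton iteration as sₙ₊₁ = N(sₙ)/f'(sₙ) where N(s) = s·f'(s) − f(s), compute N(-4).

−44

f'(s) = −6s − 2.
N(s) = s·f'(s) − f(s) = s·(−6s − 2) − (−3s^2 − 2s − 4) = −3s^2 + 4.
N(-4) = −44.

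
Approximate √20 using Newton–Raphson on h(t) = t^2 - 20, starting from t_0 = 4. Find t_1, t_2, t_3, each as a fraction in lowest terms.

h'(t) = 2t.
h(4) = -4, h'(4) = 8, so t_1 = 4 - (-4)/8 = 9/2.
h(9/2) = 1/4, h'(9/2) = 9, so t_2 = (9/2) - (1/4)/9 = 161/36.
h(161/36) = 1/1296, h'(161/36) = 161/18, so t_3 = (161/36) - (1/1296)/(161/18) = 51841/11592.

t_1 = 9/2, t_2 = 161/36, t_3 = 51841/11592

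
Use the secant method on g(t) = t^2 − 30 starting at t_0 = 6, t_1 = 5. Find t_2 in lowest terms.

g(6) = 6, g(5) = −5. t_2 = 5 − (−5)·(5 − 6)/((−5) − 6) = 60/11.

60/11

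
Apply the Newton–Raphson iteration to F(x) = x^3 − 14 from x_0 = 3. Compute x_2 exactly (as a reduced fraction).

F'(x) = 3x^2.
F(3) = 13, F'(3) = 27, so x_1 = 3 − 13/27 = 68/27.
F(68/27) = 38870/19683, F'(68/27) = 4624/243, so x_2 = (68/27) − (38870/19683)/(4624/243) = 452213/187272.

452213/187272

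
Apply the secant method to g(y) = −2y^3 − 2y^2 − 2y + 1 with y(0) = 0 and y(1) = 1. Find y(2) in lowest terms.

g(0) = 1, g(1) = −5. y(2) = 1 − (−5)·(1 − 0)/((−5) − 1) = 1/6.

1/6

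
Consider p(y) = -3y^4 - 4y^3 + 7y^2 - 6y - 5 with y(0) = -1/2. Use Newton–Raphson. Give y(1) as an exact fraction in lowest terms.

-115/232

p'(y) = -12y^3 - 12y^2 + 14y - 6.
p(-1/2) = 1/16, p'(-1/2) = -29/2, so y(1) = (-1/2) - (1/16)/(-29/2) = -115/232.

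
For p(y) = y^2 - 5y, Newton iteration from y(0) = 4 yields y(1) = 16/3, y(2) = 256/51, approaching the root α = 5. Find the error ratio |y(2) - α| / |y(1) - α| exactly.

1/17

y(1) - α = 16/3 - 5 = 1/3, so |y(1) - α| = 1/3.
y(2) - α = 256/51 - 5 = 1/51, so |y(2) - α| = 1/51.
Ratio = (1/51) / (1/3) = 1/17.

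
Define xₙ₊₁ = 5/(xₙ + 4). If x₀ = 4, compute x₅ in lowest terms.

4685/4688

x₁ = 5/(4 + 4) = 5/8.
x₂ = 5/(5/8 + 4) = 40/37.
x₃ = 5/(40/37 + 4) = 185/188.
x₄ = 5/(185/188 + 4) = 940/937.
x₅ = 5/(940/937 + 4) = 4685/4688.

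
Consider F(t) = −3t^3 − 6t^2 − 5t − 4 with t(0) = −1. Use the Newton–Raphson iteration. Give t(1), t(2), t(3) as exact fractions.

t(1) = −2, t(2) = −28/17, t(3) = −71396/47413

F'(t) = −9t^2 − 12t − 5.
F(−1) = −2, F'(−1) = −2, so t(1) = (−1) − (−2)/(−2) = −2.
F(−2) = 6, F'(−2) = −17, so t(2) = (−2) − 6/(−17) = −28/17.
F(−28/17) = 6696/4913, F'(−28/17) = −2789/289, so t(3) = (−28/17) − (6696/4913)/(−2789/289) = −71396/47413.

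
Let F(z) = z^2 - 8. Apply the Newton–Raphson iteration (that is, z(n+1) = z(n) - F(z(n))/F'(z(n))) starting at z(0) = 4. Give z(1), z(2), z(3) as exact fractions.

F'(z) = 2z.
F(4) = 8, F'(4) = 8, so z(1) = 4 - 8/8 = 3.
F(3) = 1, F'(3) = 6, so z(2) = 3 - 1/6 = 17/6.
F(17/6) = 1/36, F'(17/6) = 17/3, so z(3) = (17/6) - (1/36)/(17/3) = 577/204.

z(1) = 3, z(2) = 17/6, z(3) = 577/204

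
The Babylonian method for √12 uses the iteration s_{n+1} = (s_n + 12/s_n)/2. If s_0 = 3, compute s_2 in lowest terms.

97/28

s_1 = (3 + 12/3)/2 = 7/2.
s_2 = (7/2 + 12/(7/2))/2 = 97/28.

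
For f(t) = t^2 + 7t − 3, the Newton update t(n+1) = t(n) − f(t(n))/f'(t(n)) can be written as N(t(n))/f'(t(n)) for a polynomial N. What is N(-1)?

4

f'(t) = 2t + 7.
N(t) = t·f'(t) − f(t) = t·(2t + 7) − (t^2 + 7t − 3) = t^2 + 3.
N(-1) = 4.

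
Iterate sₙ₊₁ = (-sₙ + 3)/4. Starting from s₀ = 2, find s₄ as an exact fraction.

s₁ = (-2 + 3)/4 = 1/4.
s₂ = (-(1/4) + 3)/4 = 11/16.
s₃ = (-(11/16) + 3)/4 = 37/64.
s₄ = (-(37/64) + 3)/4 = 155/256.

155/256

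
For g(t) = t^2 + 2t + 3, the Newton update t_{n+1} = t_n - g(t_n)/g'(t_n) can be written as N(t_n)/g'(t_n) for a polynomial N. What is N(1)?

-2

g'(t) = 2t + 2.
N(t) = t·g'(t) - g(t) = t·(2t + 2) - (t^2 + 2t + 3) = t^2 - 3.
N(1) = -2.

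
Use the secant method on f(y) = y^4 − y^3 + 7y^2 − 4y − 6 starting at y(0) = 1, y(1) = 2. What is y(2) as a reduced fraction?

28/25

f(1) = −3, f(2) = 22. y(2) = 2 − 22·(2 − 1)/(22 − (−3)) = 28/25.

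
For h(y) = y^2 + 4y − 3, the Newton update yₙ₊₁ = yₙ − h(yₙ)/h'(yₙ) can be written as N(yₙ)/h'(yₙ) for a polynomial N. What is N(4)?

19

h'(y) = 2y + 4.
N(y) = y·h'(y) − h(y) = y·(2y + 4) − (y^2 + 4y − 3) = y^2 + 3.
N(4) = 19.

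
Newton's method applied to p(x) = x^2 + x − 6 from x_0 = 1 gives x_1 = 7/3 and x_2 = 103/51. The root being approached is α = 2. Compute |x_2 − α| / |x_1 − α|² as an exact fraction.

x_1 − α = 7/3 − 2 = 1/3, so |x_1 − α| = 1/3.
x_2 − α = 103/51 − 2 = 1/51, so |x_2 − α| = 1/51.
|x_1 − α|² = 1/9.
Ratio = (1/51) / (1/9) = 3/17.

3/17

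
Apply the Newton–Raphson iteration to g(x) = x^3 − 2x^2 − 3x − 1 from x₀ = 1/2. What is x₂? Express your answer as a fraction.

g'(x) = 3x^2 − 4x − 3.
g(1/2) = −23/8, g'(1/2) = −17/4, so x₁ = (1/2) − (−23/8)/(−17/4) = −3/17.
g(−3/17) = −2645/4913, g'(−3/17) = −636/289, so x₂ = (−3/17) − (−2645/4913)/(−636/289) = −4553/10812.

−4553/10812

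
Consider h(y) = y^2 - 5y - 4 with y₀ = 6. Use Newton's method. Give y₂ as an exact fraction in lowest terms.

h'(y) = 2y - 5.
h(6) = 2, h'(6) = 7, so y₁ = 6 - 2/7 = 40/7.
h(40/7) = 4/49, h'(40/7) = 45/7, so y₂ = (40/7) - (4/49)/(45/7) = 1796/315.

1796/315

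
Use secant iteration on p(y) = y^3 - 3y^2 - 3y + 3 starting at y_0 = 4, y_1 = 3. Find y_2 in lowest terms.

p(4) = 7, p(3) = -6. y_2 = 3 - (-6)·(3 - 4)/((-6) - 7) = 45/13.

45/13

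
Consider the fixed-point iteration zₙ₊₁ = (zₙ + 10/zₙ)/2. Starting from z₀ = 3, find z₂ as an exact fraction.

z₁ = (3 + 10/3)/2 = 19/6.
z₂ = (19/6 + 10/(19/6))/2 = 721/228.

721/228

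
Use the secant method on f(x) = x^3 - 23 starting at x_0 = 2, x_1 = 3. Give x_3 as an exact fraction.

f(2) = -15, f(3) = 4. x_2 = 3 - 4·(3 - 2)/(4 - (-15)) = 53/19.
f(3) = 4, f(53/19) = -8880/6859. x_3 = (53/19) - (-8880/6859)·((53/19) - 3)/((-8880/6859) - 4) = 25793/9079.

25793/9079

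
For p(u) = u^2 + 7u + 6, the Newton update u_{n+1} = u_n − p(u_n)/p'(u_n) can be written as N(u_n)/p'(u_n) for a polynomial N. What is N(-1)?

p'(u) = 2u + 7.
N(u) = u·p'(u) − p(u) = u·(2u + 7) − (u^2 + 7u + 6) = u^2 − 6.
N(-1) = −5.

−5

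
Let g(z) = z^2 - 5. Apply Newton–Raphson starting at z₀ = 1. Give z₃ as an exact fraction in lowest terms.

g'(z) = 2z.
g(1) = -4, g'(1) = 2, so z₁ = 1 - (-4)/2 = 3.
g(3) = 4, g'(3) = 6, so z₂ = 3 - 4/6 = 7/3.
g(7/3) = 4/9, g'(7/3) = 14/3, so z₃ = (7/3) - (4/9)/(14/3) = 47/21.

47/21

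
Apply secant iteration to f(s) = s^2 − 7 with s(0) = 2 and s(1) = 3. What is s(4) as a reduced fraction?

971/367

f(2) = −3, f(3) = 2. s(2) = 3 − 2·(3 − 2)/(2 − (−3)) = 13/5.
f(3) = 2, f(13/5) = −6/25. s(3) = (13/5) − (−6/25)·((13/5) − 3)/((−6/25) − 2) = 37/14.
f(13/5) = −6/25, f(37/14) = −3/196. s(4) = (37/14) − (−3/196)·((37/14) − (13/5))/((−3/196) − (−6/25)) = 971/367.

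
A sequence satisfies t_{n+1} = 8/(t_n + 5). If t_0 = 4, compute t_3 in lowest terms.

t_1 = 8/(4 + 5) = 8/9.
t_2 = 8/(8/9 + 5) = 72/53.
t_3 = 8/(72/53 + 5) = 424/337.

424/337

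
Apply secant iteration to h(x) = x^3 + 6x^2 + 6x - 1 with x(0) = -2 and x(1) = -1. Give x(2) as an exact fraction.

-7/5

h(-2) = 3, h(-1) = -2. x(2) = (-1) - (-2)·((-1) - (-2))/((-2) - 3) = -7/5.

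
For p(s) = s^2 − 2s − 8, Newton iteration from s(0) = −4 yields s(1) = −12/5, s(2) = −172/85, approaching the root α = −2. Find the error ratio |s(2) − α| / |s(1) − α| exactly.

1/17

s(1) − α = −12/5 − (−2) = −12/5 + 2 = −2/5, so |s(1) − α| = 2/5.
s(2) − α = −172/85 − (−2) = −172/85 + 2 = −2/85, so |s(2) − α| = 2/85.
Ratio = (2/85) / (2/5) = 1/17.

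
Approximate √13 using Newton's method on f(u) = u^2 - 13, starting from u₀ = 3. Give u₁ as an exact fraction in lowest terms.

f'(u) = 2u.
f(3) = -4, f'(3) = 6, so u₁ = 3 - (-4)/6 = 11/3.

11/3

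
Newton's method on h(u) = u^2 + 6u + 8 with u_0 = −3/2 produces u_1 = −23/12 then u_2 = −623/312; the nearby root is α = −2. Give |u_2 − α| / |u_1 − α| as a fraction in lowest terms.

u_1 − α = −23/12 − (−2) = −23/12 + 2 = 1/12, so |u_1 − α| = 1/12.
u_2 − α = −623/312 − (−2) = −623/312 + 2 = 1/312, so |u_2 − α| = 1/312.
Ratio = (1/312) / (1/12) = 1/26.

1/26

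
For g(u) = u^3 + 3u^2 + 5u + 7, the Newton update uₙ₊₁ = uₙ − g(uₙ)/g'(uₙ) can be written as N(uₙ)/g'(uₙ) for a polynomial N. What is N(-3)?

−34

g'(u) = 3u^2 + 6u + 5.
N(u) = u·g'(u) − g(u) = u·(3u^2 + 6u + 5) − (u^3 + 3u^2 + 5u + 7) = 2u^3 + 3u^2 − 7.
N(-3) = −34.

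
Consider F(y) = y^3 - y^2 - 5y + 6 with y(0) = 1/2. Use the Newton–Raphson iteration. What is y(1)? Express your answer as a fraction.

F'(y) = 3y^2 - 2y - 5.
F(1/2) = 27/8, F'(1/2) = -21/4, so y(1) = (1/2) - (27/8)/(-21/4) = 8/7.

8/7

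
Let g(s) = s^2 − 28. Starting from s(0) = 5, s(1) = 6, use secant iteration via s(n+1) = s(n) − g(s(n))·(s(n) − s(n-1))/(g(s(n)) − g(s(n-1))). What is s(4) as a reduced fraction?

g(5) = −3, g(6) = 8. s(2) = 6 − 8·(6 − 5)/(8 − (−3)) = 58/11.
g(6) = 8, g(58/11) = −24/121. s(3) = (58/11) − (−24/121)·((58/11) − 6)/((−24/121) − 8) = 164/31.
g(58/11) = −24/121, g(164/31) = −12/961. s(4) = (164/31) − (−12/961)·((164/31) − (58/11))/((−12/961) − (−24/121)) = 9530/1801.

9530/1801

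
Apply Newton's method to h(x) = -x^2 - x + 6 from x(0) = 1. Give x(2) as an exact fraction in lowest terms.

h'(x) = -2x - 1.
h(1) = 4, h'(1) = -3, so x(1) = 1 - 4/(-3) = 7/3.
h(7/3) = -16/9, h'(7/3) = -17/3, so x(2) = (7/3) - (-16/9)/(-17/3) = 103/51.

103/51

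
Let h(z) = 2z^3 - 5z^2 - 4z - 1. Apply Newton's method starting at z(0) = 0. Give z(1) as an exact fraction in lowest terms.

-1/4

h'(z) = 6z^2 - 10z - 4.
h(0) = -1, h'(0) = -4, so z(1) = 0 - (-1)/(-4) = -1/4.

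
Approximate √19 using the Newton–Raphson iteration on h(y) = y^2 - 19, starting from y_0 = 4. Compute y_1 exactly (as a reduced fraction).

h'(y) = 2y.
h(4) = -3, h'(4) = 8, so y_1 = 4 - (-3)/8 = 35/8.

35/8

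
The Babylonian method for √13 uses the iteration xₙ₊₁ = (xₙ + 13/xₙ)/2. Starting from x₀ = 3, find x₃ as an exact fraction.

x₁ = (3 + 13/3)/2 = 11/3.
x₂ = (11/3 + 13/(11/3))/2 = 119/33.
x₃ = (119/33 + 13/(119/33))/2 = 14159/3927.

14159/3927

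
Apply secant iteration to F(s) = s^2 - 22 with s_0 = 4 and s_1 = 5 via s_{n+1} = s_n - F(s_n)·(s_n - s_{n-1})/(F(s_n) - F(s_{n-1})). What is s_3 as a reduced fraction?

F(4) = -6, F(5) = 3. s_2 = 5 - 3·(5 - 4)/(3 - (-6)) = 14/3.
F(5) = 3, F(14/3) = -2/9. s_3 = (14/3) - (-2/9)·((14/3) - 5)/((-2/9) - 3) = 136/29.

136/29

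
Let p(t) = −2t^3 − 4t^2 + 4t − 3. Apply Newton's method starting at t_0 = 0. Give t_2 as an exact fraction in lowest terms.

15/86

p'(t) = −6t^2 − 8t + 4.
p(0) = −3, p'(0) = 4, so t_1 = 0 − (−3)/4 = 3/4.
p(3/4) = −99/32, p'(3/4) = −43/8, so t_2 = (3/4) − (−99/32)/(−43/8) = 15/86.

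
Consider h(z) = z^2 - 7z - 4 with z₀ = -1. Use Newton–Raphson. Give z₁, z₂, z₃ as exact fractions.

z₁ = -5/9, z₂ = -349/657, z₃ = -1848397/3480129

h'(z) = 2z - 7.
h(-1) = 4, h'(-1) = -9, so z₁ = (-1) - 4/(-9) = -5/9.
h(-5/9) = 16/81, h'(-5/9) = -73/9, so z₂ = (-5/9) - (16/81)/(-73/9) = -349/657.
h(-349/657) = 256/431649, h'(-349/657) = -5297/657, so z₃ = (-349/657) - (256/431649)/(-5297/657) = -1848397/3480129.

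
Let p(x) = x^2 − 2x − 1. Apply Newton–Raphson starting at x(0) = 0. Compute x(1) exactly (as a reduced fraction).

−1/2

p'(x) = 2x − 2.
p(0) = −1, p'(0) = −2, so x(1) = 0 − (−1)/(−2) = −1/2.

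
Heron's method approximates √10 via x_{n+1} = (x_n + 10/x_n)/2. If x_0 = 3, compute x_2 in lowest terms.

721/228

x_1 = (3 + 10/3)/2 = 19/6.
x_2 = (19/6 + 10/(19/6))/2 = 721/228.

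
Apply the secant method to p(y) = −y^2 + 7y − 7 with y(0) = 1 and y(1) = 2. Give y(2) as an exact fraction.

5/4

p(1) = −1, p(2) = 3. y(2) = 2 − 3·(2 − 1)/(3 − (−1)) = 5/4.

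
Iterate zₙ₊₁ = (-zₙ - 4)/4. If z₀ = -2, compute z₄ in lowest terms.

-103/128

z₁ = (-(-2) - 4)/4 = -1/2.
z₂ = (-(-1/2) - 4)/4 = -7/8.
z₃ = (-(-7/8) - 4)/4 = -25/32.
z₄ = (-(-25/32) - 4)/4 = -103/128.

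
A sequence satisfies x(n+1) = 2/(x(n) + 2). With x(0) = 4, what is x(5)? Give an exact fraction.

x(1) = 2/(4 + 2) = 1/3.
x(2) = 2/(1/3 + 2) = 6/7.
x(3) = 2/(6/7 + 2) = 7/10.
x(4) = 2/(7/10 + 2) = 20/27.
x(5) = 2/(20/27 + 2) = 27/37.

27/37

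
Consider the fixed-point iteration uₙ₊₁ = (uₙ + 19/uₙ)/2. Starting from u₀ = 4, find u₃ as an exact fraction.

u₁ = (4 + 19/4)/2 = 35/8.
u₂ = (35/8 + 19/(35/8))/2 = 2441/560.
u₃ = (2441/560 + 19/(2441/560))/2 = 11916881/2733920.

11916881/2733920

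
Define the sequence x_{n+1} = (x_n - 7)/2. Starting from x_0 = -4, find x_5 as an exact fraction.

-221/32

x_1 = ((-4) - 7)/2 = -11/2.
x_2 = ((-11/2) - 7)/2 = -25/4.
x_3 = ((-25/4) - 7)/2 = -53/8.
x_4 = ((-53/8) - 7)/2 = -109/16.
x_5 = ((-109/16) - 7)/2 = -221/32.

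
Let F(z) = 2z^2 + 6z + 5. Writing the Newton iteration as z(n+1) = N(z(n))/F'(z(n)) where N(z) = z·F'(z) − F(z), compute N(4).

F'(z) = 4z + 6.
N(z) = z·F'(z) − F(z) = z·(4z + 6) − (2z^2 + 6z + 5) = 2z^2 − 5.
N(4) = 27.

27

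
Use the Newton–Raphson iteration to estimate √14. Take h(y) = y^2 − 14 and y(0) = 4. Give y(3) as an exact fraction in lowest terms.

h'(y) = 2y.
h(4) = 2, h'(4) = 8, so y(1) = 4 − 2/8 = 15/4.
h(15/4) = 1/16, h'(15/4) = 15/2, so y(2) = (15/4) − (1/16)/(15/2) = 449/120.
h(449/120) = 1/14400, h'(449/120) = 449/60, so y(3) = (449/120) − (1/14400)/(449/60) = 403201/107760.

403201/107760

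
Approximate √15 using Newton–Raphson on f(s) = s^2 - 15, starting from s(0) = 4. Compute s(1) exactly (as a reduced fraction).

31/8

f'(s) = 2s.
f(4) = 1, f'(4) = 8, so s(1) = 4 - 1/8 = 31/8.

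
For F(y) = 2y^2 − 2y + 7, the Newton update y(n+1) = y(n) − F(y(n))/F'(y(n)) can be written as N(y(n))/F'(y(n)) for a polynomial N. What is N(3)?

11

F'(y) = 4y − 2.
N(y) = y·F'(y) − F(y) = y·(4y − 2) − (2y^2 − 2y + 7) = 2y^2 − 7.
N(3) = 11.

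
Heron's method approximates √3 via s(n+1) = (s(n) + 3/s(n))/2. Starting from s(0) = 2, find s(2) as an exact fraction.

97/56

s(1) = (2 + 3/2)/2 = 7/4.
s(2) = (7/4 + 3/(7/4))/2 = 97/56.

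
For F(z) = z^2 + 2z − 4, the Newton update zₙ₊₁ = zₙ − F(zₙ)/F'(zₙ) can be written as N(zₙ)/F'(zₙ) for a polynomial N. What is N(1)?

5

F'(z) = 2z + 2.
N(z) = z·F'(z) − F(z) = z·(2z + 2) − (z^2 + 2z − 4) = z^2 + 4.
N(1) = 5.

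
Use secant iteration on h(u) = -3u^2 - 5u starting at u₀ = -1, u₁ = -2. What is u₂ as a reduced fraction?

-3/2

h(-1) = 2, h(-2) = -2. u₂ = (-2) - (-2)·((-2) - (-1))/((-2) - 2) = -3/2.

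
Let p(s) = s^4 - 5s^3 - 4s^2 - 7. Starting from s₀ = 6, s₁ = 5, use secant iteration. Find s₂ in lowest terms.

967/172

p(6) = 65, p(5) = -107. s₂ = 5 - (-107)·(5 - 6)/((-107) - 65) = 967/172.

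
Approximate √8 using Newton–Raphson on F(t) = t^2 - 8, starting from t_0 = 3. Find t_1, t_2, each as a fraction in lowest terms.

F'(t) = 2t.
F(3) = 1, F'(3) = 6, so t_1 = 3 - 1/6 = 17/6.
F(17/6) = 1/36, F'(17/6) = 17/3, so t_2 = (17/6) - (1/36)/(17/3) = 577/204.

t_1 = 17/6, t_2 = 577/204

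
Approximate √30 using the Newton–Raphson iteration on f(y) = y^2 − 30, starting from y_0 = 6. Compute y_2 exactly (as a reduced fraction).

241/44

f'(y) = 2y.
f(6) = 6, f'(6) = 12, so y_1 = 6 − 6/12 = 11/2.
f(11/2) = 1/4, f'(11/2) = 11, so y_2 = (11/2) − (1/4)/11 = 241/44.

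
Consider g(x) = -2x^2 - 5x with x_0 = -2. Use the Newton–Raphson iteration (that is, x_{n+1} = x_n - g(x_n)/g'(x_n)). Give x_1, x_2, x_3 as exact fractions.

x_1 = -8/3, x_2 = -128/51, x_3 = -32768/13107

g'(x) = -4x - 5.
g(-2) = 2, g'(-2) = 3, so x_1 = (-2) - 2/3 = -8/3.
g(-8/3) = -8/9, g'(-8/3) = 17/3, so x_2 = (-8/3) - (-8/9)/(17/3) = -128/51.
g(-128/51) = -128/2601, g'(-128/51) = 257/51, so x_3 = (-128/51) - (-128/2601)/(257/51) = -32768/13107.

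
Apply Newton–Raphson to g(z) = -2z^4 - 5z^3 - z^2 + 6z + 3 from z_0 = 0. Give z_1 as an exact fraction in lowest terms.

-1/2

g'(z) = -8z^3 - 15z^2 - 2z + 6.
g(0) = 3, g'(0) = 6, so z_1 = 0 - 3/6 = -1/2.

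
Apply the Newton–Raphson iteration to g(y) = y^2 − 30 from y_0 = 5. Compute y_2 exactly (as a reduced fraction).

g'(y) = 2y.
g(5) = −5, g'(5) = 10, so y_1 = 5 − (−5)/10 = 11/2.
g(11/2) = 1/4, g'(11/2) = 11, so y_2 = (11/2) − (1/4)/11 = 241/44.

241/44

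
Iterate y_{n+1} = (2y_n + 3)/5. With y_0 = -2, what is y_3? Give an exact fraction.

y_1 = (2·(-2) + 3)/5 = -1/5.
y_2 = (2·(-1/5) + 3)/5 = 13/25.
y_3 = (2·(13/25) + 3)/5 = 101/125.

101/125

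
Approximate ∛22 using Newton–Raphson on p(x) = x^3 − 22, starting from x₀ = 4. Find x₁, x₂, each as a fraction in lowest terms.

p'(x) = 3x^2.
p(4) = 42, p'(4) = 48, so x₁ = 4 − 42/48 = 25/8.
p(25/8) = 4361/512, p'(25/8) = 1875/64, so x₂ = (25/8) − (4361/512)/(1875/64) = 21257/7500.

x₁ = 25/8, x₂ = 21257/7500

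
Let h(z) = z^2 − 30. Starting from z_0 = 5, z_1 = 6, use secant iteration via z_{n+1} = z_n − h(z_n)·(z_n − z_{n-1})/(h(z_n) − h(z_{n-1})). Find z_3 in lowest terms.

h(5) = −5, h(6) = 6. z_2 = 6 − 6·(6 − 5)/(6 − (−5)) = 60/11.
h(6) = 6, h(60/11) = −30/121. z_3 = (60/11) − (−30/121)·((60/11) − 6)/((−30/121) − 6) = 115/21.

115/21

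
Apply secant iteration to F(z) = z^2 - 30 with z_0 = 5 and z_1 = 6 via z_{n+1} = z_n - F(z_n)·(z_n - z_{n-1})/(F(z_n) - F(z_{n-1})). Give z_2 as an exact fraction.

F(5) = -5, F(6) = 6. z_2 = 6 - 6·(6 - 5)/(6 - (-5)) = 60/11.

60/11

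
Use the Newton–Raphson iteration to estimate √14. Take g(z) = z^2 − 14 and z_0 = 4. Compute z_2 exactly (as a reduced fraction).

g'(z) = 2z.
g(4) = 2, g'(4) = 8, so z_1 = 4 − 2/8 = 15/4.
g(15/4) = 1/16, g'(15/4) = 15/2, so z_2 = (15/4) − (1/16)/(15/2) = 449/120.

449/120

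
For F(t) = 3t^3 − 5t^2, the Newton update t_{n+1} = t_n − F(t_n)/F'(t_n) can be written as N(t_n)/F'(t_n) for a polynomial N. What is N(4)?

F'(t) = 9t^2 − 10t.
N(t) = t·F'(t) − F(t) = t·(9t^2 − 10t) − (3t^3 − 5t^2) = 6t^3 − 5t^2.
N(4) = 304.

304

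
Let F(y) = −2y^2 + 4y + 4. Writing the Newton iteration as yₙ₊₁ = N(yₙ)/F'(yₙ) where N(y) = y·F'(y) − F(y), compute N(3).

−22

F'(y) = −4y + 4.
N(y) = y·F'(y) − F(y) = y·(−4y + 4) − (−2y^2 + 4y + 4) = −2y^2 − 4.
N(3) = −22.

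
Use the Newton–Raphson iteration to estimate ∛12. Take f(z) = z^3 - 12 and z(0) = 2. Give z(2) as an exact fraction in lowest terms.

1010/441

f'(z) = 3z^2.
f(2) = -4, f'(2) = 12, so z(1) = 2 - (-4)/12 = 7/3.
f(7/3) = 19/27, f'(7/3) = 49/3, so z(2) = (7/3) - (19/27)/(49/3) = 1010/441.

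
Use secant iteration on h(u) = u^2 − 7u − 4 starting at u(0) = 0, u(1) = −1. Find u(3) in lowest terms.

h(0) = −4, h(−1) = 4. u(2) = (−1) − 4·((−1) − 0)/(4 − (−4)) = −1/2.
h(−1) = 4, h(−1/2) = −1/4. u(3) = (−1/2) − (−1/4)·((−1/2) − (−1))/((−1/4) − 4) = −9/17.

−9/17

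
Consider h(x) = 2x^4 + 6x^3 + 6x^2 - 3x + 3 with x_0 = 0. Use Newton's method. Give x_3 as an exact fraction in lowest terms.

h'(x) = 8x^3 + 18x^2 + 12x - 3.
h(0) = 3, h'(0) = -3, so x_1 = 0 - 3/(-3) = 1.
h(1) = 14, h'(1) = 35, so x_2 = 1 - 14/35 = 3/5.
h(3/5) = 3072/625, h'(3/5) = 1551/125, so x_3 = (3/5) - (3072/625)/(1551/125) = 527/2585.

527/2585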